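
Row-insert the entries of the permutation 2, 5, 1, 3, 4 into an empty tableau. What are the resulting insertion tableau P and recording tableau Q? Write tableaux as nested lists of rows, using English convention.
P = [[1, 3, 4], [2, 5]], Q = [[1, 2, 5], [3, 4]]

Insert each entry of the permutation into P by Schensted row insertion, recording in Q the position of each new cell.

After inserting 2: P = [[2]].
After inserting 5: P = [[2, 5]].
After inserting 1: P = [[1, 5], [2]].
After inserting 3: P = [[1, 3], [2, 5]].
After inserting 4: P = [[1, 3, 4], [2, 5]].

So P = [[1, 3, 4], [2, 5]], Q = [[1, 2, 5], [3, 4]].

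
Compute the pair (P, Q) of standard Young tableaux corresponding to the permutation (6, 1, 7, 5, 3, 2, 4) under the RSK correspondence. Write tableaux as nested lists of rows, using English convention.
Insert each entry of the permutation into P by Schensted row insertion, recording in Q the position of each new cell.

Insert 6: appended to row 1. P = [[6]].
Insert 1: 1 bumps 6 from row 1; 6 starts row 2. P = [[1], [6]].
Insert 7: appended to row 1. P = [[1, 7], [6]].
Insert 5: 5 bumps 7 from row 1; 7 appends to row 2. P = [[1, 5], [6, 7]].
Insert 3: 3 bumps 5 from row 1; 5 bumps 6 from row 2; 6 starts row 3. P = [[1, 3], [5, 7], [6]].
Insert 2: 2 bumps 3 from row 1; 3 bumps 5 from row 2; 5 bumps 6 from row 3; 6 starts row 4. P = [[1, 2], [3, 7], [5], [6]].
Insert 4: appended to row 1. P = [[1, 2, 4], [3, 7], [5], [6]].

So P = [[1, 2, 4], [3, 7], [5], [6]], Q = [[1, 3, 7], [2, 4], [5], [6]].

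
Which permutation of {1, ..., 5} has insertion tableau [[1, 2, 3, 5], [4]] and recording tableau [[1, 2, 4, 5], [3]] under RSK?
Reverse RSK: for i = n, n-1, ..., 1, locate i in Q, remove the corresponding corner cell from P, and reverse-bump its entry up through P; the value ejected from row 1 is w(i).

So w = 1 4 2 3 5.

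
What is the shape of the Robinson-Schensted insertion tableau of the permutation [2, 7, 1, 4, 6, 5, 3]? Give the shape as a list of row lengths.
[3, 2, 1, 1]

Row-insert each entry into an empty tableau.

After inserting 2: P = [[2]].
After inserting 7: P = [[2, 7]].
After inserting 1: P = [[1, 7], [2]].
After inserting 4: P = [[1, 4], [2, 7]].
After inserting 6: P = [[1, 4, 6], [2, 7]].
After inserting 5: P = [[1, 4, 5], [2, 6], [7]].
After inserting 3: P = [[1, 3, 5], [2, 4], [6], [7]].

The final insertion tableau P = [[1, 3, 5], [2, 4], [6], [7]] has shape [3, 2, 1, 1].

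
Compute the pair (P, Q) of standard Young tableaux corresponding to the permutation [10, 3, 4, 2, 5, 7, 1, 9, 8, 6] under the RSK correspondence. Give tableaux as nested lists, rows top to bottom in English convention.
Insert each entry of the permutation into P by Schensted row insertion, recording in Q the position of each new cell.

Insert 10: appended to row 1. P = [[10]], Q = [[1]].
Insert 3: 3 bumps 10 from row 1; 10 starts row 2. P = [[3], [10]], Q = [[1], [2]].
Insert 4: appended to row 1. P = [[3, 4], [10]], Q = [[1, 3], [2]].
Insert 2: 2 bumps 3 from row 1; 3 bumps 10 from row 2; 10 starts row 3. P = [[2, 4], [3], [10]], Q = [[1, 3], [2], [4]].
Insert 5: appended to row 1. P = [[2, 4, 5], [3], [10]], Q = [[1, 3, 5], [2], [4]].
Insert 7: appended to row 1. P = [[2, 4, 5, 7], [3], [10]], Q = [[1, 3, 5, 6], [2], [4]].
Insert 1: 1 bumps 2 from row 1; 2 bumps 3 from row 2; 3 bumps 10 from row 3; 10 starts row 4. P = [[1, 4, 5, 7], [2], [3], [10]], Q = [[1, 3, 5, 6], [2], [4], [7]].
Insert 9: appended to row 1. P = [[1, 4, 5, 7, 9], [2], [3], [10]], Q = [[1, 3, 5, 6, 8], [2], [4], [7]].
Insert 8: 8 bumps 9 from row 1; 9 appends to row 2. P = [[1, 4, 5, 7, 8], [2, 9], [3], [10]], Q = [[1, 3, 5, 6, 8], [2, 9], [4], [7]].
Insert 6: 6 bumps 7 from row 1; 7 bumps 9 from row 2; 9 appends to row 3. P = [[1, 4, 5, 6, 8], [2, 7], [3, 9], [10]], Q = [[1, 3, 5, 6, 8], [2, 9], [4, 10], [7]].

So P = [[1, 4, 5, 6, 8], [2, 7], [3, 9], [10]], Q = [[1, 3, 5, 6, 8], [2, 9], [4, 10], [7]].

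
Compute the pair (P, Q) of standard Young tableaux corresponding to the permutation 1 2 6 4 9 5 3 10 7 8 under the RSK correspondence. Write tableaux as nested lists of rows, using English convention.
P = [[1, 2, 3, 5, 7, 8], [4, 9, 10], [6]], Q = [[1, 2, 3, 5, 8, 10], [4, 6, 9], [7]]

Insert each entry of the permutation into P by Schensted row insertion, recording in Q the position of each new cell.

After inserting 1: P = [[1]].
After inserting 2: P = [[1, 2]].
After inserting 6: P = [[1, 2, 6]].
After inserting 4: P = [[1, 2, 4], [6]].
After inserting 9: P = [[1, 2, 4, 9], [6]].
After inserting 5: P = [[1, 2, 4, 5], [6, 9]].
After inserting 3: P = [[1, 2, 3, 5], [4, 9], [6]].
After inserting 10: P = [[1, 2, 3, 5, 10], [4, 9], [6]].
After inserting 7: P = [[1, 2, 3, 5, 7], [4, 9, 10], [6]].
After inserting 8: P = [[1, 2, 3, 5, 7, 8], [4, 9, 10], [6]].

So P = [[1, 2, 3, 5, 7, 8], [4, 9, 10], [6]], Q = [[1, 2, 3, 5, 8, 10], [4, 6, 9], [7]].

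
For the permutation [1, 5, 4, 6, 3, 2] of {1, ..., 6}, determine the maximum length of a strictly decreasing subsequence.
4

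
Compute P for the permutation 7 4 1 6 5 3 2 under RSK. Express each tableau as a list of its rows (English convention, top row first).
Insert 7: appended to row 1. P = [[7]].
Insert 4: 4 bumps 7 from row 1; 7 starts row 2. P = [[4], [7]].
Insert 1: 1 bumps 4 from row 1; 4 bumps 7 from row 2; 7 starts row 3. P = [[1], [4], [7]].
Insert 6: appended to row 1. P = [[1, 6], [4], [7]].
Insert 5: 5 bumps 6 from row 1; 6 appends to row 2. P = [[1, 5], [4, 6], [7]].
Insert 3: 3 bumps 5 from row 1; 5 bumps 6 from row 2; 6 bumps 7 from row 3; 7 starts row 4. P = [[1, 3], [4, 5], [6], [7]].
Insert 2: 2 bumps 3 from row 1; 3 bumps 4 from row 2; 4 bumps 6 from row 3; 6 bumps 7 from row 4; 7 starts row 5. P = [[1, 2], [3, 5], [4], [6], [7]].

So P = [[1, 2], [3, 5], [4], [6], [7]].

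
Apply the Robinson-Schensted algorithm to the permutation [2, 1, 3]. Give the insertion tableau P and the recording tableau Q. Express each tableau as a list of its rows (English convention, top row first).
P = [[1, 3], [2]], Q = [[1, 3], [2]]

Insert each entry of the permutation into P by Schensted row insertion, recording in Q the position of each new cell.

Insert 2: appended to row 1. P = [[2]].
Insert 1: 1 bumps 2 from row 1; 2 starts row 2. P = [[1], [2]].
Insert 3: appended to row 1. P = [[1, 3], [2]].

So P = [[1, 3], [2]], Q = [[1, 3], [2]].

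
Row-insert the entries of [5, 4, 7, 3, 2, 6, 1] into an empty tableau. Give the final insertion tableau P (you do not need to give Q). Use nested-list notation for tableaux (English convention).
P = [[1, 6], [2, 7], [3], [4], [5]]

After inserting 5: P = [[5]].
After inserting 4: P = [[4], [5]].
After inserting 7: P = [[4, 7], [5]].
After inserting 3: P = [[3, 7], [4], [5]].
After inserting 2: P = [[2, 7], [3], [4], [5]].
After inserting 6: P = [[2, 6], [3, 7], [4], [5]].
After inserting 1: P = [[1, 6], [2, 7], [3], [4], [5]].

So P = [[1, 6], [2, 7], [3], [4], [5]].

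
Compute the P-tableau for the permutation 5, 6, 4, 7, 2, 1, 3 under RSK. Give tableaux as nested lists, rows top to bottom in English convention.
Insert 5: appended to row 1. P = [[5]].
Insert 6: appended to row 1. P = [[5, 6]].
Insert 4: 4 bumps 5 from row 1; 5 starts row 2. P = [[4, 6], [5]].
Insert 7: appended to row 1. P = [[4, 6, 7], [5]].
Insert 2: 2 bumps 4 from row 1; 4 bumps 5 from row 2; 5 starts row 3. P = [[2, 6, 7], [4], [5]].
Insert 1: 1 bumps 2 from row 1; 2 bumps 4 from row 2; 4 bumps 5 from row 3; 5 starts row 4. P = [[1, 6, 7], [2], [4], [5]].
Insert 3: 3 bumps 6 from row 1; 6 appends to row 2. P = [[1, 3, 7], [2, 6], [4], [5]].

So P = [[1, 3, 7], [2, 6], [4], [5]].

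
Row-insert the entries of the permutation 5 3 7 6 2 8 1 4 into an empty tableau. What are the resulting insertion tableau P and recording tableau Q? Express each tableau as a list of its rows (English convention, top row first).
P = [[1, 4, 8], [2, 6], [3, 7], [5]], Q = [[1, 3, 6], [2, 4], [5, 8], [7]]

Insert each entry of the permutation into P by Schensted row insertion, recording in Q the position of each new cell.

Insert 5: appended to row 1. P = [[5]].
Insert 3: 3 bumps 5 from row 1; 5 starts row 2. P = [[3], [5]].
Insert 7: appended to row 1. P = [[3, 7], [5]].
Insert 6: 6 bumps 7 from row 1; 7 appends to row 2. P = [[3, 6], [5, 7]].
Insert 2: 2 bumps 3 from row 1; 3 bumps 5 from row 2; 5 starts row 3. P = [[2, 6], [3, 7], [5]].
Insert 8: appended to row 1. P = [[2, 6, 8], [3, 7], [5]].
Insert 1: 1 bumps 2 from row 1; 2 bumps 3 from row 2; 3 bumps 5 from row 3; 5 starts row 4. P = [[1, 6, 8], [2, 7], [3], [5]].
Insert 4: 4 bumps 6 from row 1; 6 bumps 7 from row 2; 7 appends to row 3. P = [[1, 4, 8], [2, 6], [3, 7], [5]].

So P = [[1, 4, 8], [2, 6], [3, 7], [5]], Q = [[1, 3, 6], [2, 4], [5, 8], [7]].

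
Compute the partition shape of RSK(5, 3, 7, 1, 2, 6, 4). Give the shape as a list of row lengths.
[3, 2, 2]

Row-insert each entry into an empty tableau.

After inserting 5: P = [[5]].
After inserting 3: P = [[3], [5]].
After inserting 7: P = [[3, 7], [5]].
After inserting 1: P = [[1, 7], [3], [5]].
After inserting 2: P = [[1, 2], [3, 7], [5]].
After inserting 6: P = [[1, 2, 6], [3, 7], [5]].
After inserting 4: P = [[1, 2, 4], [3, 6], [5, 7]].

The final insertion tableau P = [[1, 2, 4], [3, 6], [5, 7]] has shape [3, 2, 2].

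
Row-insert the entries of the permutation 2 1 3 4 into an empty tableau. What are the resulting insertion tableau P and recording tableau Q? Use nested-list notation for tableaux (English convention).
Insert each entry of the permutation into P by Schensted row insertion, recording in Q the position of each new cell.

Insert 2: appended to row 1. P = [[2]].
Insert 1: 1 bumps 2 from row 1; 2 starts row 2. P = [[1], [2]].
Insert 3: appended to row 1. P = [[1, 3], [2]].
Insert 4: appended to row 1. P = [[1, 3, 4], [2]].

So P = [[1, 3, 4], [2]], Q = [[1, 3, 4], [2]].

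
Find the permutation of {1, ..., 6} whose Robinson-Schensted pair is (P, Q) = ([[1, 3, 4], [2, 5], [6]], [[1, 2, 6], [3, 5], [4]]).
2 6 5 1 3 4

Reverse the RSK construction: for i from n down to 1, find the cell of Q containing i, remove the entry at that cell from P, and reverse-bump it up through P; the value ejected from row 1 is w(i).

Step i=6: Q has 6 at row 1, column 3; remove that cell from P, ejecting 4. So w(6) = 4. P is now [[1, 3], [2, 5], [6]].
Step i=5: Q has 5 at row 2, column 2; remove 5 from row 2 of P and reverse-bump: 5 enters row 1 and ejects 3. So w(5) = 3. P is now [[1, 5], [2], [6]].
Step i=4: Q has 4 at row 3, column 1; remove 6 from row 3 of P and reverse-bump: 6 enters row 2 and ejects 2; 2 enters row 1 and ejects 1. So w(4) = 1. P is now [[2, 5], [6]].
Step i=3: Q has 3 at row 2, column 1; remove 6 from row 2 of P and reverse-bump: 6 enters row 1 and ejects 5. So w(3) = 5. P is now [[2, 6]].
Step i=2: Q has 2 at row 1, column 2; remove that cell from P, ejecting 6. So w(2) = 6. P is now [[2]].
Step i=1: Q has 1 at row 1, column 1; remove that cell from P, ejecting 2. So w(1) = 2. P is now [].

So w = 2 6 5 1 3 4.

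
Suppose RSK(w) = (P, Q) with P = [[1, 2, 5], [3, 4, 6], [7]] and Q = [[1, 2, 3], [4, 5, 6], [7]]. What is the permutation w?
3 4 7 1 2 6 5

Reverse the RSK construction: for i from n down to 1, find the cell of Q containing i, remove the entry at that cell from P, and reverse-bump it up through P; the value ejected from row 1 is w(i).

Step i=7: Q has 7 at row 3, column 1; remove 7 from row 3 of P and reverse-bump: 7 enters row 2 and ejects 6; 6 enters row 1 and ejects 5. So w(7) = 5. P is now [[1, 2, 6], [3, 4, 7]].
Step i=6: Q has 6 at row 2, column 3; remove 7 from row 2 of P and reverse-bump: 7 enters row 1 and ejects 6. So w(6) = 6. P is now [[1, 2, 7], [3, 4]].
Step i=5: Q has 5 at row 2, column 2; remove 4 from row 2 of P and reverse-bump: 4 enters row 1 and ejects 2. So w(5) = 2. P is now [[1, 4, 7], [3]].
Step i=4: Q has 4 at row 2, column 1; remove 3 from row 2 of P and reverse-bump: 3 enters row 1 and ejects 1. So w(4) = 1. P is now [[3, 4, 7]].
Step i=3: Q has 3 at row 1, column 3; remove that cell from P, ejecting 7. So w(3) = 7. P is now [[3, 4]].
Step i=2: Q has 2 at row 1, column 2; remove that cell from P, ejecting 4. So w(2) = 4. P is now [[3]].
Step i=1: Q has 1 at row 1, column 1; remove that cell from P, ejecting 3. So w(1) = 3. P is now [].

So w = 3 4 7 1 2 6 5.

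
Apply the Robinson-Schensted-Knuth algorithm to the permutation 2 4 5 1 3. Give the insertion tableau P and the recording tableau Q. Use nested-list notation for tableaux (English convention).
Insert each entry of the permutation into P by Schensted row insertion, recording in Q the position of each new cell.

Insert 2: appended to row 1. P = [[2]], Q = [[1]].
Insert 4: appended to row 1. P = [[2, 4]], Q = [[1, 2]].
Insert 5: appended to row 1. P = [[2, 4, 5]], Q = [[1, 2, 3]].
Insert 1: 1 bumps 2 from row 1; 2 starts row 2. P = [[1, 4, 5], [2]], Q = [[1, 2, 3], [4]].
Insert 3: 3 bumps 4 from row 1; 4 appends to row 2. P = [[1, 3, 5], [2, 4]], Q = [[1, 2, 3], [4, 5]].

So P = [[1, 3, 5], [2, 4]], Q = [[1, 2, 3], [4, 5]].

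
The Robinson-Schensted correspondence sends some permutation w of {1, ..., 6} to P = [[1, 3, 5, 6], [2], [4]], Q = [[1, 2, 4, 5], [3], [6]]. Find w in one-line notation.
2 4 3 5 6 1

Reverse the RSK construction: for i from n down to 1, find the cell of Q containing i, remove the entry at that cell from P, and reverse-bump it up through P; the value ejected from row 1 is w(i).

Step i=6: Q has 6 at row 3, column 1; remove 4 from row 3 of P and reverse-bump: 4 enters row 2 and ejects 2; 2 enters row 1 and ejects 1. So w(6) = 1. P is now [[2, 3, 5, 6], [4]].
Step i=5: Q has 5 at row 1, column 4; remove that cell from P, ejecting 6. So w(5) = 6. P is now [[2, 3, 5], [4]].
Step i=4: Q has 4 at row 1, column 3; remove that cell from P, ejecting 5. So w(4) = 5. P is now [[2, 3], [4]].
Step i=3: Q has 3 at row 2, column 1; remove 4 from row 2 of P and reverse-bump: 4 enters row 1 and ejects 3. So w(3) = 3. P is now [[2, 4]].
Step i=2: Q has 2 at row 1, column 2; remove that cell from P, ejecting 4. So w(2) = 4. P is now [[2]].
Step i=1: Q has 1 at row 1, column 1; remove that cell from P, ejecting 2. So w(1) = 2. P is now [].

So w = 2 4 3 5 6 1.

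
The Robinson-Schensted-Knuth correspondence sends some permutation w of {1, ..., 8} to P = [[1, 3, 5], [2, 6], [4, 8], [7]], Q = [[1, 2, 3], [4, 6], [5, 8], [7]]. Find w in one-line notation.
Reverse RSK: for i = n, n-1, ..., 1, locate i in Q, remove the corresponding corner cell from P, and reverse-bump its entry up through P; the value ejected from row 1 is w(i).

So w = 2 7 8 4 3 6 1 5.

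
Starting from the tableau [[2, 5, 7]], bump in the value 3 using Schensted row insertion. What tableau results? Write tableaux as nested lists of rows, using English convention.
[[2, 3, 7], [5]]

In row 1, 3 replaces 5 (the leftmost entry greater than 3); 5 is bumped to row 2. 5 starts a new row 2. The new tableau is [[2, 3, 7], [5]].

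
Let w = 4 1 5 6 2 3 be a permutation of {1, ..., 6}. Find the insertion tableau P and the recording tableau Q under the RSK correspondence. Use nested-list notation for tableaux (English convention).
Insert each entry of the permutation into P by Schensted row insertion, recording in Q the position of each new cell.

Insert 4: appended to row 1. P = [[4]], Q = [[1]].
Insert 1: 1 bumps 4 from row 1; 4 starts row 2. P = [[1], [4]], Q = [[1], [2]].
Insert 5: appended to row 1. P = [[1, 5], [4]], Q = [[1, 3], [2]].
Insert 6: appended to row 1. P = [[1, 5, 6], [4]], Q = [[1, 3, 4], [2]].
Insert 2: 2 bumps 5 from row 1; 5 appends to row 2. P = [[1, 2, 6], [4, 5]], Q = [[1, 3, 4], [2, 5]].
Insert 3: 3 bumps 6 from row 1; 6 appends to row 2. P = [[1, 2, 3], [4, 5, 6]], Q = [[1, 3, 4], [2, 5, 6]].

So P = [[1, 2, 3], [4, 5, 6]], Q = [[1, 3, 4], [2, 5, 6]].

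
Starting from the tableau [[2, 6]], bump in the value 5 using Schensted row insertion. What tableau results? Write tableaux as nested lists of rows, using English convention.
In row 1, 5 replaces 6 (the leftmost entry greater than 5); 6 is bumped to row 2. 6 starts a new row 2. The new tableau is [[2, 5], [6]].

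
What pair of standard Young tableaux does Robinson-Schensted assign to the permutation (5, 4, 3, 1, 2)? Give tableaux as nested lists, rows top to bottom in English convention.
Insert each entry of the permutation into P by Schensted row insertion, recording in Q the position of each new cell.

Insert 5: appended to row 1. P = [[5]], Q = [[1]].
Insert 4: 4 bumps 5 from row 1; 5 starts row 2. P = [[4], [5]], Q = [[1], [2]].
Insert 3: 3 bumps 4 from row 1; 4 bumps 5 from row 2; 5 starts row 3. P = [[3], [4], [5]], Q = [[1], [2], [3]].
Insert 1: 1 bumps 3 from row 1; 3 bumps 4 from row 2; 4 bumps 5 from row 3; 5 starts row 4. P = [[1], [3], [4], [5]], Q = [[1], [2], [3], [4]].
Insert 2: appended to row 1. P = [[1, 2], [3], [4], [5]], Q = [[1, 5], [2], [3], [4]].

So P = [[1, 2], [3], [4], [5]], Q = [[1, 5], [2], [3], [4]].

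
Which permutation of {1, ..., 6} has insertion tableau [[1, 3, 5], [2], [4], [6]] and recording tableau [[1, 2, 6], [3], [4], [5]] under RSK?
Reverse the RSK construction: for i from n down to 1, find the cell of Q containing i, remove the entry at that cell from P, and reverse-bump it up through P; the value ejected from row 1 is w(i).

Step i=6: Q has 6 at row 1, column 3; remove that cell from P, ejecting 5. So w(6) = 5. P is now [[1, 3], [2], [4], [6]].
Step i=5: Q has 5 at row 4, column 1; remove 6 from row 4 of P and reverse-bump: 6 enters row 3 and ejects 4; 4 enters row 2 and ejects 2; 2 enters row 1 and ejects 1. So w(5) = 1. P is now [[2, 3], [4], [6]].
Step i=4: Q has 4 at row 3, column 1; remove 6 from row 3 of P and reverse-bump: 6 enters row 2 and ejects 4; 4 enters row 1 and ejects 3. So w(4) = 3. P is now [[2, 4], [6]].
Step i=3: Q has 3 at row 2, column 1; remove 6 from row 2 of P and reverse-bump: 6 enters row 1 and ejects 4. So w(3) = 4. P is now [[2, 6]].
Step i=2: Q has 2 at row 1, column 2; remove that cell from P, ejecting 6. So w(2) = 6. P is now [[2]].
Step i=1: Q has 1 at row 1, column 1; remove that cell from P, ejecting 2. So w(1) = 2. P is now [].

So w = 2 6 4 3 1 5.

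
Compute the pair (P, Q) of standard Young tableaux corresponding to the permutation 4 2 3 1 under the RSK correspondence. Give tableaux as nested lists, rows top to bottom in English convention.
P = [[1, 3], [2], [4]], Q = [[1, 3], [2], [4]]

Insert each entry of the permutation into P by Schensted row insertion, recording in Q the position of each new cell.

Insert 4: appended to row 1. P = [[4]].
Insert 2: 2 bumps 4 from row 1; 4 starts row 2. P = [[2], [4]].
Insert 3: appended to row 1. P = [[2, 3], [4]].
Insert 1: 1 bumps 2 from row 1; 2 bumps 4 from row 2; 4 starts row 3. P = [[1, 3], [2], [4]].

So P = [[1, 3], [2], [4]], Q = [[1, 3], [2], [4]].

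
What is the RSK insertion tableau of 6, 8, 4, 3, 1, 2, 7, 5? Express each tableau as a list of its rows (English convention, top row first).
P = [[1, 2, 5], [3, 7], [4, 8], [6]]

Insert 6: appended to row 1. P = [[6]].
Insert 8: appended to row 1. P = [[6, 8]].
Insert 4: 4 bumps 6 from row 1; 6 starts row 2. P = [[4, 8], [6]].
Insert 3: 3 bumps 4 from row 1; 4 bumps 6 from row 2; 6 starts row 3. P = [[3, 8], [4], [6]].
Insert 1: 1 bumps 3 from row 1; 3 bumps 4 from row 2; 4 bumps 6 from row 3; 6 starts row 4. P = [[1, 8], [3], [4], [6]].
Insert 2: 2 bumps 8 from row 1; 8 appends to row 2. P = [[1, 2], [3, 8], [4], [6]].
Insert 7: appended to row 1. P = [[1, 2, 7], [3, 8], [4], [6]].
Insert 5: 5 bumps 7 from row 1; 7 bumps 8 from row 2; 8 appends to row 3. P = [[1, 2, 5], [3, 7], [4, 8], [6]].

So P = [[1, 2, 5], [3, 7], [4, 8], [6]].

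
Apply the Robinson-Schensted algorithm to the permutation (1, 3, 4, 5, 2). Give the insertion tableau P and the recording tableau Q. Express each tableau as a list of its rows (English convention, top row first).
Insert each entry of the permutation into P by Schensted row insertion, recording in Q the position of each new cell.

Insert 1: appended to row 1. P = [[1]].
Insert 3: appended to row 1. P = [[1, 3]].
Insert 4: appended to row 1. P = [[1, 3, 4]].
Insert 5: appended to row 1. P = [[1, 3, 4, 5]].
Insert 2: 2 bumps 3 from row 1; 3 starts row 2. P = [[1, 2, 4, 5], [3]].

So P = [[1, 2, 4, 5], [3]], Q = [[1, 2, 3, 4], [5]].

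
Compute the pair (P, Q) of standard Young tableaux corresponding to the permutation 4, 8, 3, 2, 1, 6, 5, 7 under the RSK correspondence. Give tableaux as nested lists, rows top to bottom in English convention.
Insert each entry of the permutation into P by Schensted row insertion, recording in Q the position of each new cell.

Insert 4: appended to row 1. P = [[4]].
Insert 8: appended to row 1. P = [[4, 8]].
Insert 3: 3 bumps 4 from row 1; 4 starts row 2. P = [[3, 8], [4]].
Insert 2: 2 bumps 3 from row 1; 3 bumps 4 from row 2; 4 starts row 3. P = [[2, 8], [3], [4]].
Insert 1: 1 bumps 2 from row 1; 2 bumps 3 from row 2; 3 bumps 4 from row 3; 4 starts row 4. P = [[1, 8], [2], [3], [4]].
Insert 6: 6 bumps 8 from row 1; 8 appends to row 2. P = [[1, 6], [2, 8], [3], [4]].
Insert 5: 5 bumps 6 from row 1; 6 bumps 8 from row 2; 8 appends to row 3. P = [[1, 5], [2, 6], [3, 8], [4]].
Insert 7: appended to row 1. P = [[1, 5, 7], [2, 6], [3, 8], [4]].

So P = [[1, 5, 7], [2, 6], [3, 8], [4]], Q = [[1, 2, 8], [3, 6], [4, 7], [5]].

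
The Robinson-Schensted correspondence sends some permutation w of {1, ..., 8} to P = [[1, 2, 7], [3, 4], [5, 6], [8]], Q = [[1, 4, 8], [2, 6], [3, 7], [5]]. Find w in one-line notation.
8 5 3 6 1 4 2 7

Reverse the RSK construction: for i from n down to 1, find the cell of Q containing i, remove the entry at that cell from P, and reverse-bump it up through P; the value ejected from row 1 is w(i).

Step i=8: Q has 8 at row 1, column 3; remove that cell from P, ejecting 7. So w(8) = 7. P is now [[1, 2], [3, 4], [5, 6], [8]].
Step i=7: Q has 7 at row 3, column 2; remove 6 from row 3 of P and reverse-bump: 6 enters row 2 and ejects 4; 4 enters row 1 and ejects 2. So w(7) = 2. P is now [[1, 4], [3, 6], [5], [8]].
Step i=6: Q has 6 at row 2, column 2; remove 6 from row 2 of P and reverse-bump: 6 enters row 1 and ejects 4. So w(6) = 4. P is now [[1, 6], [3], [5], [8]].
Step i=5: Q has 5 at row 4, column 1; remove 8 from row 4 of P and reverse-bump: 8 enters row 3 and ejects 5; 5 enters row 2 and ejects 3; 3 enters row 1 and ejects 1. So w(5) = 1. P is now [[3, 6], [5], [8]].
Step i=4: Q has 4 at row 1, column 2; remove that cell from P, ejecting 6. So w(4) = 6. P is now [[3], [5], [8]].
Step i=3: Q has 3 at row 3, column 1; remove 8 from row 3 of P and reverse-bump: 8 enters row 2 and ejects 5; 5 enters row 1 and ejects 3. So w(3) = 3. P is now [[5], [8]].
Step i=2: Q has 2 at row 2, column 1; remove 8 from row 2 of P and reverse-bump: 8 enters row 1 and ejects 5. So w(2) = 5. P is now [[8]].
Step i=1: Q has 1 at row 1, column 1; remove that cell from P, ejecting 8. So w(1) = 8. P is now [].

So w = 8 5 3 6 1 4 2 7.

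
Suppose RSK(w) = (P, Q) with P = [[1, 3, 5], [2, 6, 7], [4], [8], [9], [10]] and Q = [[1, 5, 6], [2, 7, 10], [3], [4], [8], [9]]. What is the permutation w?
Reverse the RSK construction: for i from n down to 1, find the cell of Q containing i, remove the entry at that cell from P, and reverse-bump it up through P; the value ejected from row 1 is w(i).

Step i=10: Q has 10 at row 2, column 3; remove 7 from row 2 of P and reverse-bump: 7 enters row 1 and ejects 5. So w(10) = 5. P is now [[1, 3, 7], [2, 6], [4], [8], [9], [10]].
Step i=9: Q has 9 at row 6, column 1; remove 10 from row 6 of P and reverse-bump: 10 enters row 5 and ejects 9; 9 enters row 4 and ejects 8; 8 enters row 3 and ejects 4; 4 enters row 2 and ejects 2; 2 enters row 1 and ejects 1. So w(9) = 1. P is now [[2, 3, 7], [4, 6], [8], [9], [10]].
Step i=8: Q has 8 at row 5, column 1; remove 10 from row 5 of P and reverse-bump: 10 enters row 4 and ejects 9; 9 enters row 3 and ejects 8; 8 enters row 2 and ejects 6; 6 enters row 1 and ejects 3. So w(8) = 3. P is now [[2, 6, 7], [4, 8], [9], [10]].
Step i=7: Q has 7 at row 2, column 2; remove 8 from row 2 of P and reverse-bump: 8 enters row 1 and ejects 7. So w(7) = 7. P is now [[2, 6, 8], [4], [9], [10]].
Step i=6: Q has 6 at row 1, column 3; remove that cell from P, ejecting 8. So w(6) = 8. P is now [[2, 6], [4], [9], [10]].
Step i=5: Q has 5 at row 1, column 2; remove that cell from P, ejecting 6. So w(5) = 6. P is now [[2], [4], [9], [10]].
Step i=4: Q has 4 at row 4, column 1; remove 10 from row 4 of P and reverse-bump: 10 enters row 3 and ejects 9; 9 enters row 2 and ejects 4; 4 enters row 1 and ejects 2. So w(4) = 2. P is now [[4], [9], [10]].
Step i=3: Q has 3 at row 3, column 1; remove 10 from row 3 of P and reverse-bump: 10 enters row 2 and ejects 9; 9 enters row 1 and ejects 4. So w(3) = 4. P is now [[9], [10]].
Step i=2: Q has 2 at row 2, column 1; remove 10 from row 2 of P and reverse-bump: 10 enters row 1 and ejects 9. So w(2) = 9. P is now [[10]].
Step i=1: Q has 1 at row 1, column 1; remove that cell from P, ejecting 10. So w(1) = 10. P is now [].

So w = 10 9 4 2 6 8 7 3 1 5.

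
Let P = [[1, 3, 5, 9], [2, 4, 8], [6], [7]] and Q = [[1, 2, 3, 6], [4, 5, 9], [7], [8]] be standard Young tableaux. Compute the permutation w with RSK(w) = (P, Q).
Reverse the RSK construction: for i from n down to 1, find the cell of Q containing i, remove the entry at that cell from P, and reverse-bump it up through P; the value ejected from row 1 is w(i).

Step i=9: Q has 9 at row 2, column 3; remove 8 from row 2 of P and reverse-bump: 8 enters row 1 and ejects 5. So w(9) = 5. P is now [[1, 3, 8, 9], [2, 4], [6], [7]].
Step i=8: Q has 8 at row 4, column 1; remove 7 from row 4 of P and reverse-bump: 7 enters row 3 and ejects 6; 6 enters row 2 and ejects 4; 4 enters row 1 and ejects 3. So w(8) = 3. P is now [[1, 4, 8, 9], [2, 6], [7]].
Step i=7: Q has 7 at row 3, column 1; remove 7 from row 3 of P and reverse-bump: 7 enters row 2 and ejects 6; 6 enters row 1 and ejects 4. So w(7) = 4. P is now [[1, 6, 8, 9], [2, 7]].
Step i=6: Q has 6 at row 1, column 4; remove that cell from P, ejecting 9. So w(6) = 9. P is now [[1, 6, 8], [2, 7]].
Step i=5: Q has 5 at row 2, column 2; remove 7 from row 2 of P and reverse-bump: 7 enters row 1 and ejects 6. So w(5) = 6. P is now [[1, 7, 8], [2]].
Step i=4: Q has 4 at row 2, column 1; remove 2 from row 2 of P and reverse-bump: 2 enters row 1 and ejects 1. So w(4) = 1. P is now [[2, 7, 8]].
Step i=3: Q has 3 at row 1, column 3; remove that cell from P, ejecting 8. So w(3) = 8. P is now [[2, 7]].
Step i=2: Q has 2 at row 1, column 2; remove that cell from P, ejecting 7. So w(2) = 7. P is now [[2]].
Step i=1: Q has 1 at row 1, column 1; remove that cell from P, ejecting 2. So w(1) = 2. P is now [].

So w = 2 7 8 1 6 9 4 3 5.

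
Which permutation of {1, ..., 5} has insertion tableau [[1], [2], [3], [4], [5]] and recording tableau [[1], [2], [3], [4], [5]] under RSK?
5 4 3 2 1

Reverse the RSK construction: for i from n down to 1, find the cell of Q containing i, remove the entry at that cell from P, and reverse-bump it up through P; the value ejected from row 1 is w(i).

Step i=5: Q has 5 at row 5, column 1; remove 5 from row 5 of P and reverse-bump: 5 enters row 4 and ejects 4; 4 enters row 3 and ejects 3; 3 enters row 2 and ejects 2; 2 enters row 1 and ejects 1. So w(5) = 1. P is now [[2], [3], [4], [5]].
Step i=4: Q has 4 at row 4, column 1; remove 5 from row 4 of P and reverse-bump: 5 enters row 3 and ejects 4; 4 enters row 2 and ejects 3; 3 enters row 1 and ejects 2. So w(4) = 2. P is now [[3], [4], [5]].
Step i=3: Q has 3 at row 3, column 1; remove 5 from row 3 of P and reverse-bump: 5 enters row 2 and ejects 4; 4 enters row 1 and ejects 3. So w(3) = 3. P is now [[4], [5]].
Step i=2: Q has 2 at row 2, column 1; remove 5 from row 2 of P and reverse-bump: 5 enters row 1 and ejects 4. So w(2) = 4. P is now [[5]].
Step i=1: Q has 1 at row 1, column 1; remove that cell from P, ejecting 5. So w(1) = 5. P is now [].

So w = 5 4 3 2 1.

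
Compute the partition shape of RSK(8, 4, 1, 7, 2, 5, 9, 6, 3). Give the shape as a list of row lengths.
Row-insert each entry into an empty tableau.

After inserting 8: P = [[8]].
After inserting 4: P = [[4], [8]].
After inserting 1: P = [[1], [4], [8]].
After inserting 7: P = [[1, 7], [4], [8]].
After inserting 2: P = [[1, 2], [4, 7], [8]].
After inserting 5: P = [[1, 2, 5], [4, 7], [8]].
After inserting 9: P = [[1, 2, 5, 9], [4, 7], [8]].
After inserting 6: P = [[1, 2, 5, 6], [4, 7, 9], [8]].
After inserting 3: P = [[1, 2, 3, 6], [4, 5, 9], [7], [8]].

The final insertion tableau P = [[1, 2, 3, 6], [4, 5, 9], [7], [8]] has shape [4, 3, 1, 1].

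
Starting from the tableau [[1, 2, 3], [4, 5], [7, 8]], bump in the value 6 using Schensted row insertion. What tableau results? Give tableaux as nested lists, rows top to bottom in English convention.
[[1, 2, 3, 6], [4, 5], [7, 8]]

6 is larger than every entry of row 1, so it is appended to row 1. The new tableau is [[1, 2, 3, 6], [4, 5], [7, 8]].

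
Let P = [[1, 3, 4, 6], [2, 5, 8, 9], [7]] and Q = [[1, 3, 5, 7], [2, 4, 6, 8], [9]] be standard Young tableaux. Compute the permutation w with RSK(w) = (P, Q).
Reverse the RSK construction: for i from n down to 1, find the cell of Q containing i, remove the entry at that cell from P, and reverse-bump it up through P; the value ejected from row 1 is w(i).

Step i=9: Q has 9 at row 3, column 1; remove 7 from row 3 of P and reverse-bump: 7 enters row 2 and ejects 5; 5 enters row 1 and ejects 4. So w(9) = 4. P is now [[1, 3, 5, 6], [2, 7, 8, 9]].
Step i=8: Q has 8 at row 2, column 4; remove 9 from row 2 of P and reverse-bump: 9 enters row 1 and ejects 6. So w(8) = 6. P is now [[1, 3, 5, 9], [2, 7, 8]].
Step i=7: Q has 7 at row 1, column 4; remove that cell from P, ejecting 9. So w(7) = 9. P is now [[1, 3, 5], [2, 7, 8]].
Step i=6: Q has 6 at row 2, column 3; remove 8 from row 2 of P and reverse-bump: 8 enters row 1 and ejects 5. So w(6) = 5. P is now [[1, 3, 8], [2, 7]].
Step i=5: Q has 5 at row 1, column 3; remove that cell from P, ejecting 8. So w(5) = 8. P is now [[1, 3], [2, 7]].
Step i=4: Q has 4 at row 2, column 2; remove 7 from row 2 of P and reverse-bump: 7 enters row 1 and ejects 3. So w(4) = 3. P is now [[1, 7], [2]].
Step i=3: Q has 3 at row 1, column 2; remove that cell from P, ejecting 7. So w(3) = 7. P is now [[1], [2]].
Step i=2: Q has 2 at row 2, column 1; remove 2 from row 2 of P and reverse-bump: 2 enters row 1 and ejects 1. So w(2) = 1. P is now [[2]].
Step i=1: Q has 1 at row 1, column 1; remove that cell from P, ejecting 2. So w(1) = 2. P is now [].

So w = 2 1 7 3 8 5 9 6 4.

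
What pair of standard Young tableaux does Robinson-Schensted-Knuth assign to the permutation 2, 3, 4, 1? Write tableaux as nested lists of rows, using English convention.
P = [[1, 3, 4], [2]], Q = [[1, 2, 3], [4]]

Insert each entry of the permutation into P by Schensted row insertion, recording in Q the position of each new cell.

Insert 2: appended to row 1. P = [[2]].
Insert 3: appended to row 1. P = [[2, 3]].
Insert 4: appended to row 1. P = [[2, 3, 4]].
Insert 1: 1 bumps 2 from row 1; 2 starts row 2. P = [[1, 3, 4], [2]].

So P = [[1, 3, 4], [2]], Q = [[1, 2, 3], [4]].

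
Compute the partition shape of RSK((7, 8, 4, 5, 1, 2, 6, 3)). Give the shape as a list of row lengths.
RSK row insertion gives P = [[1, 2, 3], [4, 5, 6], [7, 8]], which has shape [3, 3, 2].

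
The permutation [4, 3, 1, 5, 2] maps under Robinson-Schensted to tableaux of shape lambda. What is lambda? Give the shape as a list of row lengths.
[2, 2, 1]

Row-insert each entry into an empty tableau.

After inserting 4: P = [[4]].
After inserting 3: P = [[3], [4]].
After inserting 1: P = [[1], [3], [4]].
After inserting 5: P = [[1, 5], [3], [4]].
After inserting 2: P = [[1, 2], [3, 5], [4]].

The final insertion tableau P = [[1, 2], [3, 5], [4]] has shape [2, 2, 1].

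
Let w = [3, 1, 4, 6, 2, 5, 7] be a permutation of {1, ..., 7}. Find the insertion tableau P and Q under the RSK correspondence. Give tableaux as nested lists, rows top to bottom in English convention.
P = [[1, 2, 5, 7], [3, 4, 6]], Q = [[1, 3, 4, 7], [2, 5, 6]]

Insert each entry of the permutation into P by Schensted row insertion, recording in Q the position of each new cell.

Insert 3: appended to row 1. P = [[3]].
Insert 1: 1 bumps 3 from row 1; 3 starts row 2. P = [[1], [3]].
Insert 4: appended to row 1. P = [[1, 4], [3]].
Insert 6: appended to row 1. P = [[1, 4, 6], [3]].
Insert 2: 2 bumps 4 from row 1; 4 appends to row 2. P = [[1, 2, 6], [3, 4]].
Insert 5: 5 bumps 6 from row 1; 6 appends to row 2. P = [[1, 2, 5], [3, 4, 6]].
Insert 7: appended to row 1. P = [[1, 2, 5, 7], [3, 4, 6]].

So P = [[1, 2, 5, 7], [3, 4, 6]], Q = [[1, 3, 4, 7], [2, 5, 6]].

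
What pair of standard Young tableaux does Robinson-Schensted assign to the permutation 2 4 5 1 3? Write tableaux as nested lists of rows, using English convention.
P = [[1, 3, 5], [2, 4]], Q = [[1, 2, 3], [4, 5]]

Insert each entry of the permutation into P by Schensted row insertion, recording in Q the position of each new cell.

After inserting 2: P = [[2]].
After inserting 4: P = [[2, 4]].
After inserting 5: P = [[2, 4, 5]].
After inserting 1: P = [[1, 4, 5], [2]].
After inserting 3: P = [[1, 3, 5], [2, 4]].

So P = [[1, 3, 5], [2, 4]], Q = [[1, 2, 3], [4, 5]].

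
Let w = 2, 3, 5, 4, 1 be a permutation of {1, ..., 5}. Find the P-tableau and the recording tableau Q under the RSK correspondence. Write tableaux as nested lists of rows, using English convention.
Insert each entry of the permutation into P by Schensted row insertion, recording in Q the position of each new cell.

Insert 2: appended to row 1. P = [[2]].
Insert 3: appended to row 1. P = [[2, 3]].
Insert 5: appended to row 1. P = [[2, 3, 5]].
Insert 4: 4 bumps 5 from row 1; 5 starts row 2. P = [[2, 3, 4], [5]].
Insert 1: 1 bumps 2 from row 1; 2 bumps 5 from row 2; 5 starts row 3. P = [[1, 3, 4], [2], [5]].

So P = [[1, 3, 4], [2], [5]], Q = [[1, 2, 3], [4], [5]].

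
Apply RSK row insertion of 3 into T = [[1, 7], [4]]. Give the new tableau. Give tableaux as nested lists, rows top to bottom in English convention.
[[1, 3], [4, 7]]

In row 1, 3 replaces 7 (the leftmost entry greater than 3); 7 is bumped to row 2. 7 is appended to row 2. The new tableau is [[1, 3], [4, 7]].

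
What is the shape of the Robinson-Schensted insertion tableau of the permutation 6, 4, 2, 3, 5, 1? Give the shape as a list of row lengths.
Row-insert each entry into an empty tableau.

After inserting 6: P = [[6]].
After inserting 4: P = [[4], [6]].
After inserting 2: P = [[2], [4], [6]].
After inserting 3: P = [[2, 3], [4], [6]].
After inserting 5: P = [[2, 3, 5], [4], [6]].
After inserting 1: P = [[1, 3, 5], [2], [4], [6]].

The final insertion tableau P = [[1, 3, 5], [2], [4], [6]] has shape [3, 1, 1, 1].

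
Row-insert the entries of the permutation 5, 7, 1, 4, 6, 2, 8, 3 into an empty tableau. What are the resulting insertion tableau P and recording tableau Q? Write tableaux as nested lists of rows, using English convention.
Insert each entry of the permutation into P by Schensted row insertion, recording in Q the position of each new cell.

Insert 5: appended to row 1. P = [[5]].
Insert 7: appended to row 1. P = [[5, 7]].
Insert 1: 1 bumps 5 from row 1; 5 starts row 2. P = [[1, 7], [5]].
Insert 4: 4 bumps 7 from row 1; 7 appends to row 2. P = [[1, 4], [5, 7]].
Insert 6: appended to row 1. P = [[1, 4, 6], [5, 7]].
Insert 2: 2 bumps 4 from row 1; 4 bumps 5 from row 2; 5 starts row 3. P = [[1, 2, 6], [4, 7], [5]].
Insert 8: appended to row 1. P = [[1, 2, 6, 8], [4, 7], [5]].
Insert 3: 3 bumps 6 from row 1; 6 bumps 7 from row 2; 7 appends to row 3. P = [[1, 2, 3, 8], [4, 6], [5, 7]].

So P = [[1, 2, 3, 8], [4, 6], [5, 7]], Q = [[1, 2, 5, 7], [3, 4], [6, 8]].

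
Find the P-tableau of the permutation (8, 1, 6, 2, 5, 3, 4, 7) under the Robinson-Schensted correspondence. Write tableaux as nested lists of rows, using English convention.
Insert 8: appended to row 1. P = [[8]].
Insert 1: 1 bumps 8 from row 1; 8 starts row 2. P = [[1], [8]].
Insert 6: appended to row 1. P = [[1, 6], [8]].
Insert 2: 2 bumps 6 from row 1; 6 bumps 8 from row 2; 8 starts row 3. P = [[1, 2], [6], [8]].
Insert 5: appended to row 1. P = [[1, 2, 5], [6], [8]].
Insert 3: 3 bumps 5 from row 1; 5 bumps 6 from row 2; 6 bumps 8 from row 3; 8 starts row 4. P = [[1, 2, 3], [5], [6], [8]].
Insert 4: appended to row 1. P = [[1, 2, 3, 4], [5], [6], [8]].
Insert 7: appended to row 1. P = [[1, 2, 3, 4, 7], [5], [6], [8]].

So P = [[1, 2, 3, 4, 7], [5], [6], [8]].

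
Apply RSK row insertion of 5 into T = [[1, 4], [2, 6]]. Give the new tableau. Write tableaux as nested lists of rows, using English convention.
[[1, 4, 5], [2, 6]]

5 is larger than every entry of row 1, so it is appended to row 1. The new tableau is [[1, 4, 5], [2, 6]].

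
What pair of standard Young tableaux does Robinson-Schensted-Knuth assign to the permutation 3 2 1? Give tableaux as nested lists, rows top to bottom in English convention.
P = [[1], [2], [3]], Q = [[1], [2], [3]]

Insert each entry of the permutation into P by Schensted row insertion, recording in Q the position of each new cell.

After inserting 3: P = [[3]].
After inserting 2: P = [[2], [3]].
After inserting 1: P = [[1], [2], [3]].

So P = [[1], [2], [3]], Q = [[1], [2], [3]].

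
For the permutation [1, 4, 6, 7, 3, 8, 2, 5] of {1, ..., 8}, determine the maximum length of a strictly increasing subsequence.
5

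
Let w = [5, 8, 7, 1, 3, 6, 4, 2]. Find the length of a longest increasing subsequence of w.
3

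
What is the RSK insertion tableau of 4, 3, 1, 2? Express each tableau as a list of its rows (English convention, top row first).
Insert 4: appended to row 1. P = [[4]].
Insert 3: 3 bumps 4 from row 1; 4 starts row 2. P = [[3], [4]].
Insert 1: 1 bumps 3 from row 1; 3 bumps 4 from row 2; 4 starts row 3. P = [[1], [3], [4]].
Insert 2: appended to row 1. P = [[1, 2], [3], [4]].

So P = [[1, 2], [3], [4]].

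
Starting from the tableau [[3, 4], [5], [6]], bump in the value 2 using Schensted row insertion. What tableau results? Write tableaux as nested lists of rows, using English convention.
In row 1, 2 replaces 3 (the leftmost entry greater than 2); 3 is bumped to row 2. In row 2, 3 replaces 5 (the leftmost entry greater than 3); 5 is bumped to row 3. In row 3, 5 replaces 6 (the leftmost entry greater than 5); 6 is bumped to row 4. 6 starts a new row 4. The new tableau is [[2, 4], [3], [5], [6]].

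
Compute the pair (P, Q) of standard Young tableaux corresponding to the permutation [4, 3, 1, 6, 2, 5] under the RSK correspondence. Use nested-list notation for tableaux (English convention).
P = [[1, 2, 5], [3, 6], [4]], Q = [[1, 4, 6], [2, 5], [3]]

Insert each entry of the permutation into P by Schensted row insertion, recording in Q the position of each new cell.

Insert 4: appended to row 1. P = [[4]], Q = [[1]].
Insert 3: 3 bumps 4 from row 1; 4 starts row 2. P = [[3], [4]], Q = [[1], [2]].
Insert 1: 1 bumps 3 from row 1; 3 bumps 4 from row 2; 4 starts row 3. P = [[1], [3], [4]], Q = [[1], [2], [3]].
Insert 6: appended to row 1. P = [[1, 6], [3], [4]], Q = [[1, 4], [2], [3]].
Insert 2: 2 bumps 6 from row 1; 6 appends to row 2. P = [[1, 2], [3, 6], [4]], Q = [[1, 4], [2, 5], [3]].
Insert 5: appended to row 1. P = [[1, 2, 5], [3, 6], [4]], Q = [[1, 4, 6], [2, 5], [3]].

So P = [[1, 2, 5], [3, 6], [4]], Q = [[1, 4, 6], [2, 5], [3]].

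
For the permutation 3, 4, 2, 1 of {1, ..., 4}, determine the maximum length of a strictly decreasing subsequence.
3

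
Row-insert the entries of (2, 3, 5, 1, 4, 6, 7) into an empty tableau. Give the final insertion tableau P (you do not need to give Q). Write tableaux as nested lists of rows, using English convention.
Insert 2: appended to row 1. P = [[2]].
Insert 3: appended to row 1. P = [[2, 3]].
Insert 5: appended to row 1. P = [[2, 3, 5]].
Insert 1: 1 bumps 2 from row 1; 2 starts row 2. P = [[1, 3, 5], [2]].
Insert 4: 4 bumps 5 from row 1; 5 appends to row 2. P = [[1, 3, 4], [2, 5]].
Insert 6: appended to row 1. P = [[1, 3, 4, 6], [2, 5]].
Insert 7: appended to row 1. P = [[1, 3, 4, 6, 7], [2, 5]].

So P = [[1, 3, 4, 6, 7], [2, 5]].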